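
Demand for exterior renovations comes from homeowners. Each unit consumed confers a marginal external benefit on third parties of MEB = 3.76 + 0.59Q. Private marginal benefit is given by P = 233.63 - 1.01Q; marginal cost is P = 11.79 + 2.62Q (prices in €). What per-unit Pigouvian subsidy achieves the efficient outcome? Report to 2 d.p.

subsidy = €47.54 per unit

Social marginal benefit = demand + MEB = 237.39 - 0.42Q.
Set SMB = MC: 237.39 - 0.42Q = 11.79 + 2.62Q → Q* = 74.2105.
The Pigouvian subsidy equals MEB at Q*: 3.76 + 0.59×74.2105 = 47.5442.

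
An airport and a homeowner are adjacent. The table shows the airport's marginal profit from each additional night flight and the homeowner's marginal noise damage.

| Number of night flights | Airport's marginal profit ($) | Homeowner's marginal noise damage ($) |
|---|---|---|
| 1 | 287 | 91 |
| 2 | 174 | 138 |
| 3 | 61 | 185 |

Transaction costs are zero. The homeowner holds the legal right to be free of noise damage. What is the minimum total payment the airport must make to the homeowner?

$229

Efficient level: marginal profit ≥ marginal noise damage through level 2, so k* = 2.
With the homeowner holding the right, the airport must at least compensate total damage at k*: 91 + 138 = 229.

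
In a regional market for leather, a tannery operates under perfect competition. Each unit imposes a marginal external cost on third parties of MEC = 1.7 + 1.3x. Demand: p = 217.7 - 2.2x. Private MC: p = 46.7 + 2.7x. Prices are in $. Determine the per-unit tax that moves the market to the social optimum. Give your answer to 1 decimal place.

tax = $37.2 per unit

Social marginal cost = private MC + MEC = 48.4 + 4.0x.
Set SMC = demand: 48.4 + 4.0x = 217.7 - 2.2x → x* = 27.3065.
The Pigouvian tax equals MEC at x*: 1.7 + 1.3×27.3065 = 37.1985.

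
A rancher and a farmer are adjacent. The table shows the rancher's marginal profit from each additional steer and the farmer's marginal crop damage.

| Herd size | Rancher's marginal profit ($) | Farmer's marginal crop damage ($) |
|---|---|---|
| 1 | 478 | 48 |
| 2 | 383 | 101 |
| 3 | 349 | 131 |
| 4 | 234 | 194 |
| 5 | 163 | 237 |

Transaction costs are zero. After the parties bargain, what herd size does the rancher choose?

Bargaining reaches the level where marginal profit last exceeds marginal crop damage.
That holds through level 4 (234 ≥ 194) but not at 5 (163 < 237).

4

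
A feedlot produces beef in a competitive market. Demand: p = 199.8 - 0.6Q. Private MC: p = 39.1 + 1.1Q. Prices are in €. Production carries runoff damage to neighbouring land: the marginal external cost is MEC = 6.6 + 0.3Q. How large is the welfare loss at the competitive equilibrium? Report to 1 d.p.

DWL = €305.5

Market equilibrium (private): 39.1 + 1.1Q = 199.8 - 0.6Q → Q_m = 94.5294.
Social marginal cost = private MC + MEC = 45.7 + 1.4Q.
Set SMC = demand: 45.7 + 1.4Q = 199.8 - 0.6Q → Q* = 77.0500.
The loss is the area between SMC and demand from Q* to Q_m; with linear curves that's a triangle of height MEC(Q_m).
DWL = ½ × 17.4794 × 34.9588 = 305.5294.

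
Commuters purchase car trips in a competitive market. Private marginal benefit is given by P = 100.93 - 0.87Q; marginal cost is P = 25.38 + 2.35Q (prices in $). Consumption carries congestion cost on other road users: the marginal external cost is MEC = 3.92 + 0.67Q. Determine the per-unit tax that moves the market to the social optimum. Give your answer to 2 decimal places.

tax = $16.26 per unit

Social marginal benefit = demand − MEC = 97.01 - 1.54Q.
Set SMB = MC: 97.01 - 1.54Q = 25.38 + 2.35Q → Q* = 18.4139.
The Pigouvian tax equals MEC at Q*: 3.92 + 0.67×18.4139 = 16.2573.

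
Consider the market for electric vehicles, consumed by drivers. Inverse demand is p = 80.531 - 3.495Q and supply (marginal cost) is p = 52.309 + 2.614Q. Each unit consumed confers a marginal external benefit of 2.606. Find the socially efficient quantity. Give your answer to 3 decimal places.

Q* = 5.046

Social marginal benefit = demand + MEB = 83.137 - 3.495Q.
Set SMB = MC: 83.137 - 3.495Q = 52.309 + 2.614Q → Q* = 5.0463.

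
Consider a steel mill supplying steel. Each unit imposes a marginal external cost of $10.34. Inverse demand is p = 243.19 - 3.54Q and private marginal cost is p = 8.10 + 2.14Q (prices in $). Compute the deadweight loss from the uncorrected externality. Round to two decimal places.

Market equilibrium (private): 8.10 + 2.14Q = 243.19 - 3.54Q → Q_m = 41.3891.
Social marginal cost = private MC + MEC = 18.44 + 2.14Q.
Set SMC = demand: 18.44 + 2.14Q = 243.19 - 3.54Q → Q* = 39.5687.
Height of the DWL triangle at Q_m is SMC(Q_m) − demand(Q_m) = MEC(Q_m) = 10.3400.
DWL = ½ × 1.8204 × 10.3400 = 9.4115.

DWL = $9.41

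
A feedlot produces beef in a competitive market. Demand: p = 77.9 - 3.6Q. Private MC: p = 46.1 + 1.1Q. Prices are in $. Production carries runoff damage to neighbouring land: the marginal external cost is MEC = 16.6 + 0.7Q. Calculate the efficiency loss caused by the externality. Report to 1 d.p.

Market equilibrium (private): 46.1 + 1.1Q = 77.9 - 3.6Q → Q_m = 6.7660.
Social marginal cost = private MC + MEC = 62.7 + 1.8Q.
Set SMC = demand: 62.7 + 1.8Q = 77.9 - 3.6Q → Q* = 2.8148.
Between Q* and Q_m the wedge SMC − demand runs linearly from 0 to MEC(Q_m), so the loss is a triangle.
DWL = ½ × 3.9512 × 21.3362 = 42.1518.

DWL = $42.2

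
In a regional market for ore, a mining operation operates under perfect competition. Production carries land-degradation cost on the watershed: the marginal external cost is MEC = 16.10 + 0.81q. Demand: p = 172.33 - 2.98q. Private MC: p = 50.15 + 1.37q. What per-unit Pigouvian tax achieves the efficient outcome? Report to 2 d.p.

Social marginal cost = private MC + MEC = 66.25 + 2.18q.
Set SMC = demand: 66.25 + 2.18q = 172.33 - 2.98q → q* = 20.5581.
The Pigouvian tax equals MEC at q*: 16.10 + 0.81×20.5581 = 32.7521.

tax = 32.75 per unit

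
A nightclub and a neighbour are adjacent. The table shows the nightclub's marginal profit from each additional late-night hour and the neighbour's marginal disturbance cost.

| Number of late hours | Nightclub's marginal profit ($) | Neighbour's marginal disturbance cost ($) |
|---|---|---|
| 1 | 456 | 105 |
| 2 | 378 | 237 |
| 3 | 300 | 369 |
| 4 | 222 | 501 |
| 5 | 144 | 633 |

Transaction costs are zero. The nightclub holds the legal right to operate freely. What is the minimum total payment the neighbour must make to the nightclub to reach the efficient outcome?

Left alone the nightclub would choose level 5 (marginal profit stays positive).
Efficient level: k* = 2 (marginal profit ≥ marginal disturbance cost through 2).
The neighbour must at least cover the nightclub's forgone profit from cutting 5→2: 300 + 222 + 144 = 666.

$666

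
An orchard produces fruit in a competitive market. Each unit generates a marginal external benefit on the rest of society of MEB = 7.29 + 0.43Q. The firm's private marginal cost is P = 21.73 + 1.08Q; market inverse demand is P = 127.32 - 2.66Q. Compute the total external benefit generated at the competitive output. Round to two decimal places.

377.19

Market equilibrium (private): 21.73 + 1.08Q = 127.32 - 2.66Q → Q_m = 28.2326.
Total external benefit = ∫₀^{Q_m} (7.29 + 0.43Q) dQ = 7.29×28.2326 + ½×0.43×28.2326² = 377.1878.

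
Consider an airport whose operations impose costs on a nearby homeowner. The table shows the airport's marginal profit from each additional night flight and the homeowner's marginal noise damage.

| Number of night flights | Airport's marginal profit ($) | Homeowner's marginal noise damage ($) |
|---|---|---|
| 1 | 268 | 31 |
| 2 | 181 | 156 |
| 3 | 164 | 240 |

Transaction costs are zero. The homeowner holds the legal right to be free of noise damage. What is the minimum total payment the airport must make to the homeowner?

Efficient level: marginal profit ≥ marginal noise damage through level 2, so k* = 2.
With the homeowner holding the right, the airport must at least compensate total damage at k*: 31 + 156 = 187.

$187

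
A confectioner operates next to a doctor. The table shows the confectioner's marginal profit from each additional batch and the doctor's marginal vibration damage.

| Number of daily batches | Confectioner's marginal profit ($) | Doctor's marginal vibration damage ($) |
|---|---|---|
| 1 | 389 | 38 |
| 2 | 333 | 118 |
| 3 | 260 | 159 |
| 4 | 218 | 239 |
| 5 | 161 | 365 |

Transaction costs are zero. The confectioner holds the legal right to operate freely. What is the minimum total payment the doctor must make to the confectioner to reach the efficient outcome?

Left alone the confectioner would choose level 5 (marginal profit stays positive).
Efficient level: k* = 3 (marginal profit ≥ marginal vibration damage through 3).
The doctor must at least cover the confectioner's forgone profit from cutting 5→3: 218 + 161 = 379.

$379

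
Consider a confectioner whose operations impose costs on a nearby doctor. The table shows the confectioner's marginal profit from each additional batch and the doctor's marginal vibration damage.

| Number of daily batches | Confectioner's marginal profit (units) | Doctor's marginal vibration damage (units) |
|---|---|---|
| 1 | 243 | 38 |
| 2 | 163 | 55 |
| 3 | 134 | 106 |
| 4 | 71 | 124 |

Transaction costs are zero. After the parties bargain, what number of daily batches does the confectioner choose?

3

Bargaining reaches the level where marginal profit last exceeds marginal vibration damage.
That holds through level 3 (134 ≥ 106) but not at 4 (71 < 124).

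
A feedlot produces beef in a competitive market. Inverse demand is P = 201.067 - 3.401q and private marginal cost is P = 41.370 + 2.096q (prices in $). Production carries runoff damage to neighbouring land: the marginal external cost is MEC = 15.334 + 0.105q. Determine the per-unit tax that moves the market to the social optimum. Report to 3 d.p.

tax = $18.040 per unit

Social marginal cost = private MC + MEC = 56.704 + 2.201q.
Set SMC = demand: 56.704 + 2.201q = 201.067 - 3.401q → q* = 25.7699.
The Pigouvian tax equals MEC at q*: 15.334 + 0.105×25.7699 = 18.0398.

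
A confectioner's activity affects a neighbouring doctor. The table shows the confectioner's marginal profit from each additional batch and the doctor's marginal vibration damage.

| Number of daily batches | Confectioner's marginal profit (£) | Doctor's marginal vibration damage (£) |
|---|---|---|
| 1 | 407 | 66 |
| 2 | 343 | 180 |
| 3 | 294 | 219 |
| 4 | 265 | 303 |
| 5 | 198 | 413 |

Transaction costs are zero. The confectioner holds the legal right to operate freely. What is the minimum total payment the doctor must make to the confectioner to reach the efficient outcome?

Left alone the confectioner would choose level 5 (marginal profit stays positive).
Efficient level: k* = 3 (marginal profit ≥ marginal vibration damage through 3).
The doctor must at least cover the confectioner's forgone profit from cutting 5→3: 265 + 198 = 463.

£463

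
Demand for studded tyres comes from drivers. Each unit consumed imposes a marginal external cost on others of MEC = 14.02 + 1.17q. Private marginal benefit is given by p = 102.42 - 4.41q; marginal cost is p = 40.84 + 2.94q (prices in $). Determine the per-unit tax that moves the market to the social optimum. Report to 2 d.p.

Social marginal benefit = demand − MEC = 88.40 - 5.58q.
Set SMB = MC: 88.40 - 5.58q = 40.84 + 2.94q → q* = 5.5822.
The Pigouvian tax equals MEC at q*: 14.02 + 1.17×5.5822 = 20.5512.

tax = $20.55 per unit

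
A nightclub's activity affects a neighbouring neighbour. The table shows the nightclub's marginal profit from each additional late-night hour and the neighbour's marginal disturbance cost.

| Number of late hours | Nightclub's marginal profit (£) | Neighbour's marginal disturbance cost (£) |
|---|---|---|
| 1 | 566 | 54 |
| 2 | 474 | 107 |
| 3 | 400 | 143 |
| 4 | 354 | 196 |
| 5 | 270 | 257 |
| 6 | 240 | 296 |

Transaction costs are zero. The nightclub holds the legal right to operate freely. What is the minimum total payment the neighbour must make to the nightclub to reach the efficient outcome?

Left alone the nightclub would choose level 6 (marginal profit stays positive).
Efficient level: k* = 5 (marginal profit ≥ marginal disturbance cost through 5).
The neighbour must at least cover the nightclub's forgone profit from cutting 6→5: 240 = 240.

£240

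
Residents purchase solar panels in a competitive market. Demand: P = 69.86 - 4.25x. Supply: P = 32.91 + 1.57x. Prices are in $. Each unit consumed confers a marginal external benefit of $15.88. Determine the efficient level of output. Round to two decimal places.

Social marginal benefit = demand + MEB = 85.74 - 4.25x.
Set SMB = MC: 85.74 - 4.25x = 32.91 + 1.57x → x* = 9.0773.

x* = 9.08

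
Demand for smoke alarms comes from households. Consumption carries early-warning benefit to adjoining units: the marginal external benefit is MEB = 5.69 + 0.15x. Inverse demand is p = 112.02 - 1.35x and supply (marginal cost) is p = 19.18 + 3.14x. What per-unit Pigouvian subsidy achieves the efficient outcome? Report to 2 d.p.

Social marginal benefit = demand + MEB = 117.71 - 1.20x.
Set SMB = MC: 117.71 - 1.20x = 19.18 + 3.14x → x* = 22.7028.
The Pigouvian subsidy equals MEB at x*: 5.69 + 0.15×22.7028 = 9.0954.

subsidy = 9.10 per unit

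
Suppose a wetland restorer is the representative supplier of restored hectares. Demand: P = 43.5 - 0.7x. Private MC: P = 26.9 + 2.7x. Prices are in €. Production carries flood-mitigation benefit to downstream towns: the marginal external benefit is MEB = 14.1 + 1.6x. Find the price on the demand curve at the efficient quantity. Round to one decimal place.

P = €31.6

Social marginal cost = private MC − MEB = 12.8 + 1.1x.
Set SMC = demand: 12.8 + 1.1x = 43.5 - 0.7x → x* = 17.0556.
Consumer price on the demand curve at x*: 43.5 − 0.7×17.0556 = 31.5611.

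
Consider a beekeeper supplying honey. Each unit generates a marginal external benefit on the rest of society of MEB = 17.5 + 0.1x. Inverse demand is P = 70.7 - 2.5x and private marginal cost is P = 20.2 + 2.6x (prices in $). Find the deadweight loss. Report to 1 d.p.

DWL = $34.2

Market equilibrium (private): 20.2 + 2.6x = 70.7 - 2.5x → x_m = 9.9020.
Social marginal cost = private MC − MEB = 2.7 + 2.5x.
Set SMC = demand: 2.7 + 2.5x = 70.7 - 2.5x → x* = 13.6000.
Between x* and x_m the wedge demand − SMC runs linearly from 0 to MEB(x_m), so the loss is a triangle.
DWL = ½ × 3.6980 × 18.4902 = 34.1884.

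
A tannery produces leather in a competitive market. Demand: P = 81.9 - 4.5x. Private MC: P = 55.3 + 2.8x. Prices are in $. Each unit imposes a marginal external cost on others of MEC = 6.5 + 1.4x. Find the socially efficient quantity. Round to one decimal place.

x* = 2.3

Social marginal cost = private MC + MEC = 61.8 + 4.2x.
Set SMC = demand: 61.8 + 4.2x = 81.9 - 4.5x → x* = 2.3103.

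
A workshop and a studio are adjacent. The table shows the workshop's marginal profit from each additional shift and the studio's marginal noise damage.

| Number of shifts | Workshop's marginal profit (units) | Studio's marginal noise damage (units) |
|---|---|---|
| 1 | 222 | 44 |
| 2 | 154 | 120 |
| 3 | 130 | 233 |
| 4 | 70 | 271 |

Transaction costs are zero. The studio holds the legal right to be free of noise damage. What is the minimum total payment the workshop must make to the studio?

Efficient level: marginal profit ≥ marginal noise damage through level 2, so k* = 2.
With the studio holding the right, the workshop must at least compensate total damage at k*: 44 + 120 = 164.

164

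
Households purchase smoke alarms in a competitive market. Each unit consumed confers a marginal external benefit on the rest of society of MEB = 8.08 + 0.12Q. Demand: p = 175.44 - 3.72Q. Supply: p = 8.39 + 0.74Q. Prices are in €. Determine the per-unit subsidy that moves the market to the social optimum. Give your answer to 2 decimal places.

subsidy = €12.92 per unit

Social marginal benefit = demand + MEB = 183.52 - 3.60Q.
Set SMB = MC: 183.52 - 3.60Q = 8.39 + 0.74Q → Q* = 40.3525.
The Pigouvian subsidy equals MEB at Q*: 8.08 + 0.12×40.3525 = 12.9223.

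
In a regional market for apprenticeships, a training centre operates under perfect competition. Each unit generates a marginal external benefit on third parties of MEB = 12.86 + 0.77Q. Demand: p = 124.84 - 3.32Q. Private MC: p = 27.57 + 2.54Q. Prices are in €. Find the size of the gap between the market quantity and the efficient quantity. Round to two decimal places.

Market equilibrium (private): 27.57 + 2.54Q = 124.84 - 3.32Q → Q_m = 16.5990.
Social marginal cost = private MC − MEB = 14.71 + 1.77Q.
Set SMC = demand: 14.71 + 1.77Q = 124.84 - 3.32Q → Q* = 21.6365.
Gap = |16.5990 − 21.6365| = 5.0375.

5.04 units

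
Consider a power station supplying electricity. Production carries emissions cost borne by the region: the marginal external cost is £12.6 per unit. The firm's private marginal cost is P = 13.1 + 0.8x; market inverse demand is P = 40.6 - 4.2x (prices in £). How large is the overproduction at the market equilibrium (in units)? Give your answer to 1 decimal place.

2.5 units

Market equilibrium (private): 13.1 + 0.8x = 40.6 - 4.2x → x_m = 5.5000.
Social marginal cost = private MC + MEC = 25.7 + 0.8x.
Set SMC = demand: 25.7 + 0.8x = 40.6 - 4.2x → x* = 2.9800.
Gap = |5.5000 − 2.9800| = 2.5200.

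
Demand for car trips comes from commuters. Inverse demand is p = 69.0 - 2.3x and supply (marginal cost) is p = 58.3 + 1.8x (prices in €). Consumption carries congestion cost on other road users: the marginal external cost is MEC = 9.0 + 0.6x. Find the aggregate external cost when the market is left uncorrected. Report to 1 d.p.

Market equilibrium (private): 58.3 + 1.8x = 69.0 - 2.3x → x_m = 2.6098.
Total external cost = ∫₀^{x_m} (9.0 + 0.6x) dx = 9.0×2.6098 + ½×0.6×2.6098² = 25.5315.

€25.5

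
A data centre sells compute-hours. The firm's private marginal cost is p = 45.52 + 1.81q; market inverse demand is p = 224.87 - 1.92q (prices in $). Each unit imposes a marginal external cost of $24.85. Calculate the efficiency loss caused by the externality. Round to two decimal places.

DWL = $82.78

Market equilibrium (private): 45.52 + 1.81q = 224.87 - 1.92q → q_m = 48.0831.
Social marginal cost = private MC + MEC = 70.37 + 1.81q.
Set SMC = demand: 70.37 + 1.81q = 224.87 - 1.92q → q* = 41.4209.
The welfare-loss triangle has base |q_m − q*| and height MEC(q_m) (the vertical gap between SMC and demand is zero at q* and MEC at q_m).
DWL = ½ × 6.6622 × 24.8500 = 82.7778.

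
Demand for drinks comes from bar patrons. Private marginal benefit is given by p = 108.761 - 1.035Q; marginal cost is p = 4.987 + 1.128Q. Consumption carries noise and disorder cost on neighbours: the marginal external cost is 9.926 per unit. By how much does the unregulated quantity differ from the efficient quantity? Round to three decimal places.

4.589 units

Market equilibrium (private): 4.987 + 1.128Q = 108.761 - 1.035Q → Q_m = 47.9769.
Social marginal benefit = demand − MEC = 98.835 - 1.035Q.
Set SMB = MC: 98.835 - 1.035Q = 4.987 + 1.128Q → Q* = 43.3879.
Gap = |47.9769 − 43.3879| = 4.5890.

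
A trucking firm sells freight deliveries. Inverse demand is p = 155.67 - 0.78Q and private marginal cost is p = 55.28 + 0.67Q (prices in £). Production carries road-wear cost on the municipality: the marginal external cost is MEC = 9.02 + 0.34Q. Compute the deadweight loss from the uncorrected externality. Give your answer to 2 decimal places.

Market equilibrium (private): 55.28 + 0.67Q = 155.67 - 0.78Q → Q_m = 69.2345.
Social marginal cost = private MC + MEC = 64.30 + 1.01Q.
Set SMC = demand: 64.30 + 1.01Q = 155.67 - 0.78Q → Q* = 51.0447.
Height of the DWL triangle at Q_m is SMC(Q_m) − demand(Q_m) = MEC(Q_m) = 32.5597.
DWL = ½ × 18.1898 × 32.5597 = 296.1272.

DWL = £296.13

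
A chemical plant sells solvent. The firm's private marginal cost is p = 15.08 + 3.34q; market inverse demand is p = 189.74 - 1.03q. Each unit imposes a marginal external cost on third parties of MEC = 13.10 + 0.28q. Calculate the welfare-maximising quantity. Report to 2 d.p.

q* = 34.74

Social marginal cost = private MC + MEC = 28.18 + 3.62q.
Set SMC = demand: 28.18 + 3.62q = 189.74 - 1.03q → q* = 34.7441.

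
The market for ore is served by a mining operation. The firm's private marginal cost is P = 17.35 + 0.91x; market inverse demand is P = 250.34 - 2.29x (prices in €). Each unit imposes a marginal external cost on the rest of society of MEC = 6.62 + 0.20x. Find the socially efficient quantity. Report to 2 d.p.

x* = 66.58

Social marginal cost = private MC + MEC = 23.97 + 1.11x.
Set SMC = demand: 23.97 + 1.11x = 250.34 - 2.29x → x* = 66.5794.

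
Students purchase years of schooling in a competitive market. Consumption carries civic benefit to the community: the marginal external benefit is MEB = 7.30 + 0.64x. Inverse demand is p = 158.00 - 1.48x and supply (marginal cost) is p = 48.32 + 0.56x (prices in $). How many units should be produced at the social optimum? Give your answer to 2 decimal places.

Social marginal benefit = demand + MEB = 165.30 - 0.84x.
Set SMB = MC: 165.30 - 0.84x = 48.32 + 0.56x → x* = 83.5571.

x* = 83.56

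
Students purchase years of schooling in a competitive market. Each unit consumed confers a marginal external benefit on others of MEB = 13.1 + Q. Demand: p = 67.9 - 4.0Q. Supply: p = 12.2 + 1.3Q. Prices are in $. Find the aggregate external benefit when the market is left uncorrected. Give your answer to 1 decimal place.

$192.9

Market equilibrium (private): 12.2 + 1.3Q = 67.9 - 4.0Q → Q_m = 10.5094.
Total external benefit = ∫₀^{Q_m} (13.1 + 1.0Q) dQ = 13.1×10.5094 + ½×1.0×10.5094² = 192.8969.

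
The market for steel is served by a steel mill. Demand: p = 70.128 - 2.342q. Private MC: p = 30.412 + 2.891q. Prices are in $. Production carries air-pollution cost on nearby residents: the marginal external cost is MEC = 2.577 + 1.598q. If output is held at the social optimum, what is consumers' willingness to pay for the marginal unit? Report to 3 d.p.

P = $57.395

Social marginal cost = private MC + MEC = 32.989 + 4.489q.
Set SMC = demand: 32.989 + 4.489q = 70.128 - 2.342q → q* = 5.4368.
Consumer price on the demand curve at q*: 70.128 − 2.342×5.4368 = 57.3950.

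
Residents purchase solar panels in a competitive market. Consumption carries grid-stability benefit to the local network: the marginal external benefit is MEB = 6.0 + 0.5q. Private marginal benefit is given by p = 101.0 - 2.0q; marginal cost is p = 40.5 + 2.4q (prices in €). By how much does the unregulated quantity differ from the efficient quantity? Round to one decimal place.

Market equilibrium (private): 40.5 + 2.4q = 101.0 - 2.0q → q_m = 13.7500.
Social marginal benefit = demand + MEB = 107.0 - 1.5q.
Set SMB = MC: 107.0 - 1.5q = 40.5 + 2.4q → q* = 17.0513.
Gap = |13.7500 − 17.0513| = 3.3013.

3.3 units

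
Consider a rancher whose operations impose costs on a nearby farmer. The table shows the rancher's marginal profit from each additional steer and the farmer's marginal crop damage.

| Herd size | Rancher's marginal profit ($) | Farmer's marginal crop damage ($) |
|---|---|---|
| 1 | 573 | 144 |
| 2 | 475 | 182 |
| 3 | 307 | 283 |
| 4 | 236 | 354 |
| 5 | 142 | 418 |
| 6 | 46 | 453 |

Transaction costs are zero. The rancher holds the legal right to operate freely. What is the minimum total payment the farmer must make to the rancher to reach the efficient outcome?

$424

Left alone the rancher would choose level 6 (marginal profit stays positive).
Efficient level: k* = 3 (marginal profit ≥ marginal crop damage through 3).
The farmer must at least cover the rancher's forgone profit from cutting 6→3: 236 + 142 + 46 = 424.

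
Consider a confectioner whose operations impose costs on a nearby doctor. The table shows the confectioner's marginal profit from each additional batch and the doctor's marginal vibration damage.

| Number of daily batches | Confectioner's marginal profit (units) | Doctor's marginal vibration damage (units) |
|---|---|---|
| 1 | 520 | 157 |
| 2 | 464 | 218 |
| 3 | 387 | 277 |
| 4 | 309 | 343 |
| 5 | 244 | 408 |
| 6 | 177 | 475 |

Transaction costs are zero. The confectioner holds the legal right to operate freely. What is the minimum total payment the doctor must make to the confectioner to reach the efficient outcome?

730

Left alone the confectioner would choose level 6 (marginal profit stays positive).
Efficient level: k* = 3 (marginal profit ≥ marginal vibration damage through 3).
The doctor must at least cover the confectioner's forgone profit from cutting 6→3: 309 + 244 + 177 = 730.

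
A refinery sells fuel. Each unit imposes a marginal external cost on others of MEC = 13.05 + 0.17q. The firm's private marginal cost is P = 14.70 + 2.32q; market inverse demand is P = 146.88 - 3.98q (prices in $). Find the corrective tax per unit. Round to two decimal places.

tax = $16.18 per unit

Social marginal cost = private MC + MEC = 27.75 + 2.49q.
Set SMC = demand: 27.75 + 2.49q = 146.88 - 3.98q → q* = 18.4127.
The Pigouvian tax equals MEC at q*: 13.05 + 0.17×18.4127 = 16.1802.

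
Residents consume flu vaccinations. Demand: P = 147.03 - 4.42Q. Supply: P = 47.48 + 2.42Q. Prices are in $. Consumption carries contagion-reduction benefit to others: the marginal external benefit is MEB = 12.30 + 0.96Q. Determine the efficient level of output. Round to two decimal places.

Social marginal benefit = demand + MEB = 159.33 - 3.46Q.
Set SMB = MC: 159.33 - 3.46Q = 47.48 + 2.42Q → Q* = 19.0221.

Q* = 19.02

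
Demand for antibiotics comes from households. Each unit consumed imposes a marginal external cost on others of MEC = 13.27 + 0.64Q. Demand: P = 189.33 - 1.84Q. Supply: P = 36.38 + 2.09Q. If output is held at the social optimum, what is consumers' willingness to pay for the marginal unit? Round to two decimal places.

P = 133.09

Social marginal benefit = demand − MEC = 176.06 - 2.48Q.
Set SMB = MC: 176.06 - 2.48Q = 36.38 + 2.09Q → Q* = 30.5646.
Consumer price on the demand curve at Q*: 189.33 − 1.84×30.5646 = 133.0911.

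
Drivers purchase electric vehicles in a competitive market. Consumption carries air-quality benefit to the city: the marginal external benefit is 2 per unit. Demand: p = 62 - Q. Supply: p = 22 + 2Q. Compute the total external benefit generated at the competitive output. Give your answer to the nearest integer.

27

Market equilibrium (private): 22 + 2Q = 62 - Q → Q_m = 13.3333.
Total external benefit = MEB × Q_m = 2 × 13.3333 = 26.6666.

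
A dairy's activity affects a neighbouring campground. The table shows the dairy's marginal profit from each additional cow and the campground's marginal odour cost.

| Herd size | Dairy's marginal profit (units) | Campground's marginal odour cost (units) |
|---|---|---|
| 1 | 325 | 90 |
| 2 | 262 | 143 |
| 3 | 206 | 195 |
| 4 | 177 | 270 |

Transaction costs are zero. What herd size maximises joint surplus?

3

Bargaining reaches the level where marginal profit last exceeds marginal odour cost.
That holds through level 3 (206 ≥ 195) but not at 4 (177 < 270).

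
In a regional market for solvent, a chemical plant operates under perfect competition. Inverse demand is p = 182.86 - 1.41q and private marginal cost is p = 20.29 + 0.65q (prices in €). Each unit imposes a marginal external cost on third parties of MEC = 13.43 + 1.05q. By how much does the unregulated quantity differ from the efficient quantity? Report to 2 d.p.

30.96 units

Market equilibrium (private): 20.29 + 0.65q = 182.86 - 1.41q → q_m = 78.9175.
Social marginal cost = private MC + MEC = 33.72 + 1.70q.
Set SMC = demand: 33.72 + 1.70q = 182.86 - 1.41q → q* = 47.9550.
Gap = |78.9175 − 47.9550| = 30.9625.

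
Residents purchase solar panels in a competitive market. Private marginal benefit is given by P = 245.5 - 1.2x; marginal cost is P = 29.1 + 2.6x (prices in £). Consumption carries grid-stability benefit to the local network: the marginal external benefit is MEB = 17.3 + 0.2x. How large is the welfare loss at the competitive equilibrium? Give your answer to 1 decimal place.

DWL = £114.3

Market equilibrium (private): 29.1 + 2.6x = 245.5 - 1.2x → x_m = 56.9474.
Social marginal benefit = demand + MEB = 262.8 - x.
Set SMB = MC: 262.8 - x = 29.1 + 2.6x → x* = 64.9167.
Between x* and x_m the wedge SMB − MC runs linearly from 0 to MEB(x_m), so the loss is a triangle.
DWL = ½ × 7.9693 × 28.6895 = 114.3176.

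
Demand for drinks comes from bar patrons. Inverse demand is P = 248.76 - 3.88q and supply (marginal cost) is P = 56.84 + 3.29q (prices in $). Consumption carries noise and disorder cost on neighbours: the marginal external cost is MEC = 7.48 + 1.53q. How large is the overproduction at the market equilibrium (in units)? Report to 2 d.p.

Market equilibrium (private): 56.84 + 3.29q = 248.76 - 3.88q → q_m = 26.7671.
Social marginal benefit = demand − MEC = 241.28 - 5.41q.
Set SMB = MC: 241.28 - 5.41q = 56.84 + 3.29q → q* = 21.2000.
Gap = |26.7671 − 21.2000| = 5.5671.

5.57 units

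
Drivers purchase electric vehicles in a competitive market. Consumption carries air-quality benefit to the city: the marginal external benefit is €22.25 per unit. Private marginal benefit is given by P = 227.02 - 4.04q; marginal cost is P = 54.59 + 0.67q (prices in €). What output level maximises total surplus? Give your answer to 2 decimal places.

q* = 41.33

Social marginal benefit = demand + MEB = 249.27 - 4.04q.
Set SMB = MC: 249.27 - 4.04q = 54.59 + 0.67q → q* = 41.3333.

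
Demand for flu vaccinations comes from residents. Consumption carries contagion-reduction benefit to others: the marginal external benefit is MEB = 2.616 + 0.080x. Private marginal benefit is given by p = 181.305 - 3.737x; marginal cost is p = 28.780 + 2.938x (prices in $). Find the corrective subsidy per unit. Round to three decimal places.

subsidy = $4.498 per unit

Social marginal benefit = demand + MEB = 183.921 - 3.657x.
Set SMB = MC: 183.921 - 3.657x = 28.780 + 2.938x → x* = 23.5240.
The Pigouvian subsidy equals MEB at x*: 2.616 + 0.080×23.5240 = 4.4979.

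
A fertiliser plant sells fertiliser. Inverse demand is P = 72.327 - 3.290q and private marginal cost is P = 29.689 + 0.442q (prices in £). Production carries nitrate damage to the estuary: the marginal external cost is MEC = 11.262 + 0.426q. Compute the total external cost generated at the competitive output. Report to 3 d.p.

£156.471

Market equilibrium (private): 29.689 + 0.442q = 72.327 - 3.290q → q_m = 11.4250.
Total external cost = ∫₀^{q_m} (11.262 + 0.426q) dq = 11.262×11.4250 + ½×0.426×11.4250² = 156.4714.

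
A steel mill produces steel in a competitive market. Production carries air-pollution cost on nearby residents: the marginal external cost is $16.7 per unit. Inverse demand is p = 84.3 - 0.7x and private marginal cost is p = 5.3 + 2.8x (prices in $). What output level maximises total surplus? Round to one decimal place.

Social marginal cost = private MC + MEC = 22.0 + 2.8x.
Set SMC = demand: 22.0 + 2.8x = 84.3 - 0.7x → x* = 17.8000.

x* = 17.8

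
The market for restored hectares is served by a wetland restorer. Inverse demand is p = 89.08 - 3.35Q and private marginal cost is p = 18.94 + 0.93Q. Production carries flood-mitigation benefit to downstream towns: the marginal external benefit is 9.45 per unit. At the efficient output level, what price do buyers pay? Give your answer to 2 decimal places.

P = 26.78

Social marginal cost = private MC − MEB = 9.49 + 0.93Q.
Set SMC = demand: 9.49 + 0.93Q = 89.08 - 3.35Q → Q* = 18.5958.
Consumer price on the demand curve at Q*: 89.08 − 3.35×18.5958 = 26.7841.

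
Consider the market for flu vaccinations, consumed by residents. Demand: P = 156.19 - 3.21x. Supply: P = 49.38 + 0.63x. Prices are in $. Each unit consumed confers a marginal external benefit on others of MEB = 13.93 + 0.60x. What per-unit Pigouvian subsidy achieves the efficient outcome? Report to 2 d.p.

Social marginal benefit = demand + MEB = 170.12 - 2.61x.
Set SMB = MC: 170.12 - 2.61x = 49.38 + 0.63x → x* = 37.2654.
The Pigouvian subsidy equals MEB at x*: 13.93 + 0.60×37.2654 = 36.2892.

subsidy = $36.29 per unit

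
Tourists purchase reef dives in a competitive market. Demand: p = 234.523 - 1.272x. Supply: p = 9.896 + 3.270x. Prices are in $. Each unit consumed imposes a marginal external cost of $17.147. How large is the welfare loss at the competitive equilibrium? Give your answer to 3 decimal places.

DWL = $32.367

Market equilibrium (private): 9.896 + 3.270x = 234.523 - 1.272x → x_m = 49.4555.
Social marginal benefit = demand − MEC = 217.376 - 1.272x.
Set SMB = MC: 217.376 - 1.272x = 9.896 + 3.270x → x* = 45.6803.
The welfare-loss triangle has base |x_m − x*| and height MEC(x_m) (the vertical gap between SMB and MC is zero at x* and MEC at x_m).
DWL = ½ × 3.7752 × 17.1470 = 32.3667.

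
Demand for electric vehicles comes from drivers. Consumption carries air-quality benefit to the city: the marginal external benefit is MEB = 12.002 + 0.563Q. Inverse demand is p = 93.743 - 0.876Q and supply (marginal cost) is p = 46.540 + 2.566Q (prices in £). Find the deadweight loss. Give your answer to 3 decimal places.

DWL = £67.557

Market equilibrium (private): 46.540 + 2.566Q = 93.743 - 0.876Q → Q_m = 13.7138.
Social marginal benefit = demand + MEB = 105.745 - 0.313Q.
Set SMB = MC: 105.745 - 0.313Q = 46.540 + 2.566Q → Q* = 20.5644.
Height of the DWL triangle at Q_m is SMB(Q_m) − MC(Q_m) = MEB(Q_m) = 19.7229.
DWL = ½ × 6.8506 × 19.7229 = 67.5568.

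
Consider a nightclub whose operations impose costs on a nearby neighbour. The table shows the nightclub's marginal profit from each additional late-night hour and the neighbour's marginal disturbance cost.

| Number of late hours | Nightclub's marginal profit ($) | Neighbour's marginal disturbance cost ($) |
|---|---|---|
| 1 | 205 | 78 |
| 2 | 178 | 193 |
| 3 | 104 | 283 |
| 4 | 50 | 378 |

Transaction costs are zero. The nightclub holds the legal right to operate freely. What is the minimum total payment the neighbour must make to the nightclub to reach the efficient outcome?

$332

Left alone the nightclub would choose level 4 (marginal profit stays positive).
Efficient level: k* = 1 (marginal profit ≥ marginal disturbance cost through 1).
The neighbour must at least cover the nightclub's forgone profit from cutting 4→1: 178 + 104 + 50 = 332.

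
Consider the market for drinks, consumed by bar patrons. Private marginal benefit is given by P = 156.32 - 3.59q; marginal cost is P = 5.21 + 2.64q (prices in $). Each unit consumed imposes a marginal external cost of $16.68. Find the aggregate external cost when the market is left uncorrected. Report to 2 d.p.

$404.58

Market equilibrium (private): 5.21 + 2.64q = 156.32 - 3.59q → q_m = 24.2552.
Total external cost = MEC × q_m = 16.68 × 24.2552 = 404.5767.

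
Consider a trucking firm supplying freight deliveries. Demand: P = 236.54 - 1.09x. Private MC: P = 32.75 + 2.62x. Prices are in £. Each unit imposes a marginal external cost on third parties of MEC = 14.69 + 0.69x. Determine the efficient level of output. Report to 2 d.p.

Social marginal cost = private MC + MEC = 47.44 + 3.31x.
Set SMC = demand: 47.44 + 3.31x = 236.54 - 1.09x → x* = 42.9773.

x* = 42.98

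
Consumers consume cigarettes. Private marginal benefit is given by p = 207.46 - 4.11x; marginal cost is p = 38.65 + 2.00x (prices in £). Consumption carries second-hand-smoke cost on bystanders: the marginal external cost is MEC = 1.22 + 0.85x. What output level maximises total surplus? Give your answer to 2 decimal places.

Social marginal benefit = demand − MEC = 206.24 - 4.96x.
Set SMB = MC: 206.24 - 4.96x = 38.65 + 2.00x → x* = 24.0790.

x* = 24.08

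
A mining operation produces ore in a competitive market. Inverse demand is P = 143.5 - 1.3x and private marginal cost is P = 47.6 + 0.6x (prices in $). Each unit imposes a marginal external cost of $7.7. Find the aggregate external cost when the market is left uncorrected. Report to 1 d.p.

Market equilibrium (private): 47.6 + 0.6x = 143.5 - 1.3x → x_m = 50.4737.
Total external cost = MEC × x_m = 7.7 × 50.4737 = 388.6475.

$388.6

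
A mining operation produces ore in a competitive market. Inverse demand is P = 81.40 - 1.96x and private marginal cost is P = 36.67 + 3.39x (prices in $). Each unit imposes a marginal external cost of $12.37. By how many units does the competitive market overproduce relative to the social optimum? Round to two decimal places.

2.31 units

Market equilibrium (private): 36.67 + 3.39x = 81.40 - 1.96x → x_m = 8.3607.
Social marginal cost = private MC + MEC = 49.04 + 3.39x.
Set SMC = demand: 49.04 + 3.39x = 81.40 - 1.96x → x* = 6.0486.
Gap = |8.3607 − 6.0486| = 2.3121.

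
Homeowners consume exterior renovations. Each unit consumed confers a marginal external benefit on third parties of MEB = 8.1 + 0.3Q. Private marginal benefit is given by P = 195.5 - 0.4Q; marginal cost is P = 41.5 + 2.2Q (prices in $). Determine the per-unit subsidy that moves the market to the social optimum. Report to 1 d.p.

subsidy = $29.2 per unit

Social marginal benefit = demand + MEB = 203.6 - 0.1Q.
Set SMB = MC: 203.6 - 0.1Q = 41.5 + 2.2Q → Q* = 70.4783.
The Pigouvian subsidy equals MEB at Q*: 8.1 + 0.3×70.4783 = 29.2435.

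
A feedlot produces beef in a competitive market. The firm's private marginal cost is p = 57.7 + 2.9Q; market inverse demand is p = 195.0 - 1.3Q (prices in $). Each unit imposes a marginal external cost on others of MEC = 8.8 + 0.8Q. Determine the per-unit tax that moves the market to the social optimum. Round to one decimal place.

Social marginal cost = private MC + MEC = 66.5 + 3.7Q.
Set SMC = demand: 66.5 + 3.7Q = 195.0 - 1.3Q → Q* = 25.7000.
The Pigouvian tax equals MEC at Q*: 8.8 + 0.8×25.7000 = 29.3600.

tax = $29.4 per unit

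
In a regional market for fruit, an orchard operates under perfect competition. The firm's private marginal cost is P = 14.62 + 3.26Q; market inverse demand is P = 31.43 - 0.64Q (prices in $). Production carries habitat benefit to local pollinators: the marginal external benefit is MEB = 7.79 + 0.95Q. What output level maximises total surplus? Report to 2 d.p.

Social marginal cost = private MC − MEB = 6.83 + 2.31Q.
Set SMC = demand: 6.83 + 2.31Q = 31.43 - 0.64Q → Q* = 8.3390.

Q* = 8.34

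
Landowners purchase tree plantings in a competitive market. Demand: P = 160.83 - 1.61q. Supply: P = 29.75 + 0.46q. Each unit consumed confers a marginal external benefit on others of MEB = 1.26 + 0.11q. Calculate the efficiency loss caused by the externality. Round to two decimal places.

DWL = 17.26

Market equilibrium (private): 29.75 + 0.46q = 160.83 - 1.61q → q_m = 63.3237.
Social marginal benefit = demand + MEB = 162.09 - 1.50q.
Set SMB = MC: 162.09 - 1.50q = 29.75 + 0.46q → q* = 67.5204.
Height of the DWL triangle at q_m is SMB(q_m) − MC(q_m) = MEB(q_m) = 8.2256.
DWL = ½ × 4.1967 × 8.2256 = 17.2602.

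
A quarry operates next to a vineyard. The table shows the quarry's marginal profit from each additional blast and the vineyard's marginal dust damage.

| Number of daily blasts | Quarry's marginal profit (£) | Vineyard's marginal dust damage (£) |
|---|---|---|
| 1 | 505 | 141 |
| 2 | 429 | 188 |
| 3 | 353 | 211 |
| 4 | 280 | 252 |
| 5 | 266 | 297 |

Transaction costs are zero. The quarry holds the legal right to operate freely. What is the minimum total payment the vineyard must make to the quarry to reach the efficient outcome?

£266

Left alone the quarry would choose level 5 (marginal profit stays positive).
Efficient level: k* = 4 (marginal profit ≥ marginal dust damage through 4).
The vineyard must at least cover the quarry's forgone profit from cutting 5→4: 266 = 266.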